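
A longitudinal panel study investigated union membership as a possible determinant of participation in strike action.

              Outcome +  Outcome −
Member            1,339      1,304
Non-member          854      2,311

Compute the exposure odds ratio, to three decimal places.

Cells: a = 1339, b = 1304, c = 854, d = 2311.
OR = (a·d)/(b·c) = (1339 × 2311) / (1304 × 854) = 3094429 / 1113616 = 2.77872
The odds of participation in strike action are about 2.78 times as high in the member group.

2.779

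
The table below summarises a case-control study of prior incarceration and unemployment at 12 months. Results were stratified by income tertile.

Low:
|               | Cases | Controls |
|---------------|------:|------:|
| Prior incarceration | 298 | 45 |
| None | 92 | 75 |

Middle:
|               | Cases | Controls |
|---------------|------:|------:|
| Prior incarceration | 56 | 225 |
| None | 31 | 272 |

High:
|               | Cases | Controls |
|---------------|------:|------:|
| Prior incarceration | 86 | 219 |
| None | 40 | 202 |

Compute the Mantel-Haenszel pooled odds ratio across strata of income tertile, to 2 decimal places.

OR_MH = Σ(aᵢdᵢ/nᵢ) / Σ(bᵢcᵢ/nᵢ), where nᵢ is the stratum total.
Stratum 1 (Low): n = 510; a·d/n = 298·75/510 = 43.8235; b·c/n = 45·92/510 = 8.1176
Stratum 2 (Middle): n = 584; a·d/n = 56·272/584 = 26.0822; b·c/n = 225·31/584 = 11.9435
Stratum 3 (High): n = 547; a·d/n = 86·202/547 = 31.7587; b·c/n = 219·40/547 = 16.0146
OR_MH = (43.8235 + 26.0822 + 31.7587) / (8.1176 + 11.9435 + 16.0146) = 101.6644 / 36.0758 = 2.81808

2.82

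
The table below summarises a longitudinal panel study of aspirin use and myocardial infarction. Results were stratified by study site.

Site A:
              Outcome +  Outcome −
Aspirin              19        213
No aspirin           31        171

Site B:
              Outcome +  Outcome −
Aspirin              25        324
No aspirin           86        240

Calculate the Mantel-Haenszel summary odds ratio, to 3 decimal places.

0.290

OR_MH = Σ(aᵢdᵢ/nᵢ) / Σ(bᵢcᵢ/nᵢ), where nᵢ is the stratum total.
Stratum 1 (Site A): n = 434; a·d/n = 19·171/434 = 7.4862; b·c/n = 213·31/434 = 15.2143
Stratum 2 (Site B): n = 675; a·d/n = 25·240/675 = 8.8889; b·c/n = 324·86/675 = 41.2800
OR_MH = (7.4862 + 8.8889) / (15.2143 + 41.2800) = 16.3751 / 56.4943 = 0.28985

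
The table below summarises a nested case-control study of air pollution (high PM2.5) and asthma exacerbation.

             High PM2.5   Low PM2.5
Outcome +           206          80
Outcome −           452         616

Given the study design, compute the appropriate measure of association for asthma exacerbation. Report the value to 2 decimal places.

Reading the table with exposure as columns: a = 206 (High PM2.5, case), b = 452 (High PM2.5, non-case), c = 80 (Low PM2.5, case), d = 616.
This is a nested case-control study: participants were sampled on outcome status, so risks in the source population cannot be estimated directly — relative risk is not valid here. The odds ratio is the appropriate measure.
OR = (a·d)/(b·c) = (206 × 616) / (452 × 80) = 126896 / 36160 = 3.50929

3.51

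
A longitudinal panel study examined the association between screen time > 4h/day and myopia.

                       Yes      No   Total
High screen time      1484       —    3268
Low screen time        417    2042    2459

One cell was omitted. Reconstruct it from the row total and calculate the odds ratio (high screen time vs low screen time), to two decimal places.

4.07

The missing cell is in the exposed row: 3268 − 1484 = 1784.
So a = 1484, b = 1784, c = 417, d = 2042.
OR = (a·d)/(b·c) = (1484 × 2042) / (1784 × 417) = 3030328 / 743928 = 4.07342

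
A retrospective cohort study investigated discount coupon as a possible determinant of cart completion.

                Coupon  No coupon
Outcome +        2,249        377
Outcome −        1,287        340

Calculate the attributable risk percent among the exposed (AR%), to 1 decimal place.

Reading the table with exposure as columns: a = 2249 (Coupon, case), b = 1287 (Coupon, non-case), c = 377 (No coupon, case), d = 340.
Risk in exposed = 2249/3536 = 0.63603; risk in unexposed = 377/717 = 0.52580.
RR = 0.63603/0.52580 = 1.20964
AR% = (RR − 1)/RR × 100 = (1.20964 − 1)/1.20964 × 100 = 17.3306%

17.3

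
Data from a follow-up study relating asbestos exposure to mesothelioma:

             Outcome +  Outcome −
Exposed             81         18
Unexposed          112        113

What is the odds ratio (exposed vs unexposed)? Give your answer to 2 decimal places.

Cells: a = 81, b = 18, c = 112, d = 113.
OR = (a·d)/(b·c) = (81 × 113) / (18 × 112) = 9153 / 2016 = 4.54018
The odds of mesothelioma are about 4.54 times as high in the exposed group.

4.54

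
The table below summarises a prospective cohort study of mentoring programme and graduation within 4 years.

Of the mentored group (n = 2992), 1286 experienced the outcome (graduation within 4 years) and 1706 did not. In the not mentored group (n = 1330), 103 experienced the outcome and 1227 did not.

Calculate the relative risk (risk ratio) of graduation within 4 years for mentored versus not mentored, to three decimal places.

From the description: a = 1286, b = 1706, c = 103, d = 1227.
Risk in exposed = 1286/2992 = 0.42981; risk in unexposed = 103/1330 = 0.07744.
RR = 0.42981 / 0.07744 = 5.55001
The risk among the exposed is 5.55 times that among the unexposed.

5.550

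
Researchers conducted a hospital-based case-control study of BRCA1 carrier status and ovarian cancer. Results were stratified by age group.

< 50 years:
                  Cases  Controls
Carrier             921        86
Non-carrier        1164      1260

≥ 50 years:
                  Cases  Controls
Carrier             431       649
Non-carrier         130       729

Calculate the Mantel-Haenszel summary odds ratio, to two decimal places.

6.88

OR_MH = Σ(aᵢdᵢ/nᵢ) / Σ(bᵢcᵢ/nᵢ), where nᵢ is the stratum total.
Stratum 1 (< 50 years): n = 3431; a·d/n = 921·1260/3431 = 338.2279; b·c/n = 86·1164/3431 = 29.1763
Stratum 2 (≥ 50 years): n = 1939; a·d/n = 431·729/1939 = 162.0418; b·c/n = 649·130/1939 = 43.5121
OR_MH = (338.2279 + 162.0418) / (29.1763 + 43.5121) = 500.2697 / 72.6885 = 6.88238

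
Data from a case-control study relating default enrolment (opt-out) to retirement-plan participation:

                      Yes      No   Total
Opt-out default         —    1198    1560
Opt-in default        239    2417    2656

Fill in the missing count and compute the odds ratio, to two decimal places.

The missing cell is in the exposed row: 1560 − 1198 = 362.
So a = 362, b = 1198, c = 239, d = 2417.
OR = (a·d)/(b·c) = (362 × 2417) / (1198 × 239) = 874954 / 286322 = 3.05584

3.06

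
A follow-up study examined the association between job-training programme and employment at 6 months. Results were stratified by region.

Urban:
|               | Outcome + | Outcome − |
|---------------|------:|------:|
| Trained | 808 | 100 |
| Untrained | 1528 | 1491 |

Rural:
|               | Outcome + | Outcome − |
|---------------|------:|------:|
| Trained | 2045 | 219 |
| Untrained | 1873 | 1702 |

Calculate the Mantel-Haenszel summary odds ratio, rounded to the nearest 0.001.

OR_MH = Σ(aᵢdᵢ/nᵢ) / Σ(bᵢcᵢ/nᵢ), where nᵢ is the stratum total.
Stratum 1 (Urban): n = 3927; a·d/n = 808·1491/3927 = 306.7807; b·c/n = 100·1528/3927 = 38.9101
Stratum 2 (Rural): n = 5839; a·d/n = 2045·1702/5839 = 596.0935; b·c/n = 219·1873/5839 = 70.2495
OR_MH = (306.7807 + 596.0935) / (38.9101 + 70.2495) = 902.8743 / 109.1596 = 8.27114

8.271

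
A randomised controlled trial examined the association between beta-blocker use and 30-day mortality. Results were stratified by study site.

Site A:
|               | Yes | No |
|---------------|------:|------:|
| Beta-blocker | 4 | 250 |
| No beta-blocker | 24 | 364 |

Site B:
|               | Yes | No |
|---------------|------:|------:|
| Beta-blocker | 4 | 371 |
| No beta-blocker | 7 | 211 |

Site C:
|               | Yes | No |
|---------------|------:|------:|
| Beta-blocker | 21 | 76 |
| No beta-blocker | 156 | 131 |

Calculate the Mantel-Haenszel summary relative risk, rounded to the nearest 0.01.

0.37

RR_MH = Σ(aᵢ·n₀ᵢ/nᵢ) / Σ(cᵢ·n₁ᵢ/nᵢ), with n₁ᵢ = aᵢ+bᵢ (exposed), n₀ᵢ = cᵢ+dᵢ (unexposed), nᵢ = n₁ᵢ+n₀ᵢ.
Stratum 1 (Site A): n₁ = 254, n₀ = 388, n = 642; a·n₀/n = 4·388/642 = 2.4174; c·n₁/n = 24·254/642 = 9.4953
Stratum 2 (Site B): n₁ = 375, n₀ = 218, n = 593; a·n₀/n = 4·218/593 = 1.4705; c·n₁/n = 7·375/593 = 4.4266
Stratum 3 (Site C): n₁ = 97, n₀ = 287, n = 384; a·n₀/n = 21·287/384 = 15.6953; c·n₁/n = 156·97/384 = 39.4062
RR_MH = (2.4174 + 1.4705 + 15.6953) / (9.4953 + 4.4266 + 39.4062) = 19.5832 / 53.3282 = 0.36722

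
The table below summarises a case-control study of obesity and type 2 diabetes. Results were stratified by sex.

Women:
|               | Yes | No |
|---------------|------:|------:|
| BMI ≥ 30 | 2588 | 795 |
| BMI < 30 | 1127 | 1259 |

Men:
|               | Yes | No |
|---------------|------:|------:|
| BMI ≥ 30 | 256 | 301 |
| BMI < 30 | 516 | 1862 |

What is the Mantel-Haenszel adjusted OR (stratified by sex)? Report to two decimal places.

3.49

OR_MH = Σ(aᵢdᵢ/nᵢ) / Σ(bᵢcᵢ/nᵢ), where nᵢ is the stratum total.
Stratum 1 (Women): n = 5769; a·d/n = 2588·1259/5769 = 564.7932; b·c/n = 795·1127/5769 = 155.3068
Stratum 2 (Men): n = 2935; a·d/n = 256·1862/2935 = 162.4095; b·c/n = 301·516/2935 = 52.9186
OR_MH = (564.7932 + 162.4095) / (155.3068 + 52.9186) = 727.2027 / 208.2254 = 3.49238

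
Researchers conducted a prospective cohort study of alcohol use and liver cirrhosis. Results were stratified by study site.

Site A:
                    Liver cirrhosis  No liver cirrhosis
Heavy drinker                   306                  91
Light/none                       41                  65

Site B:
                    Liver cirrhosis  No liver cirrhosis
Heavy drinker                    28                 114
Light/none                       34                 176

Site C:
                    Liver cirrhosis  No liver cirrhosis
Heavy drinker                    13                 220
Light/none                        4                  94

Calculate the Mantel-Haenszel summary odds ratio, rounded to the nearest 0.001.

OR_MH = Σ(aᵢdᵢ/nᵢ) / Σ(bᵢcᵢ/nᵢ), where nᵢ is the stratum total.
Stratum 1 (Site A): n = 503; a·d/n = 306·65/503 = 39.5427; b·c/n = 91·41/503 = 7.4175
Stratum 2 (Site B): n = 352; a·d/n = 28·176/352 = 14.0000; b·c/n = 114·34/352 = 11.0114
Stratum 3 (Site C): n = 331; a·d/n = 13·94/331 = 3.6918; b·c/n = 220·4/331 = 2.6586
OR_MH = (39.5427 + 14.0000 + 3.6918) / (7.4175 + 11.0114 + 2.6586) = 57.2346 / 21.0875 = 2.71415

2.714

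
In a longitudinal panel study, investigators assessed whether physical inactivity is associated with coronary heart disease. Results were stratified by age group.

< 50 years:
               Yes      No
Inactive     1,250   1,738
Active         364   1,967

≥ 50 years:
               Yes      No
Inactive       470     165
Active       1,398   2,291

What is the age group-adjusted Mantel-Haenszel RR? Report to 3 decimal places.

RR_MH = Σ(aᵢ·n₀ᵢ/nᵢ) / Σ(cᵢ·n₁ᵢ/nᵢ), with n₁ᵢ = aᵢ+bᵢ (exposed), n₀ᵢ = cᵢ+dᵢ (unexposed), nᵢ = n₁ᵢ+n₀ᵢ.
Stratum 1 (< 50 years): n₁ = 2988, n₀ = 2331, n = 5319; a·n₀/n = 1250·2331/5319 = 547.8003; c·n₁/n = 364·2988/5319 = 204.4805
Stratum 2 (≥ 50 years): n₁ = 635, n₀ = 3689, n = 4324; a·n₀/n = 470·3689/4324 = 400.9783; c·n₁/n = 1398·635/4324 = 205.3030
RR_MH = (547.8003 + 400.9783) / (204.4805 + 205.3030) = 948.7786 / 409.7835 = 2.31532

2.315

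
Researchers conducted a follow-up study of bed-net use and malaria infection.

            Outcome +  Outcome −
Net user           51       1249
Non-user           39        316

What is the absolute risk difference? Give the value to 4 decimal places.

-0.0706

Cells: a = 51, b = 1249, c = 39, d = 316.
Risk in exposed = 51/1300 = 0.039231; risk in unexposed = 39/355 = 0.109859.
Risk difference = 0.039231 − 0.109859 = -0.070628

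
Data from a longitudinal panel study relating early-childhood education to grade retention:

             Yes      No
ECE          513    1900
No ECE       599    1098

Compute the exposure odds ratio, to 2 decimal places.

0.49

Cells: a = 513, b = 1900, c = 599, d = 1098.
OR = (a·d)/(b·c) = (513 × 1098) / (1900 × 599) = 563274 / 1138100 = 0.49492
Exposure is associated with lower odds of grade retention (OR = 0.49 < 1).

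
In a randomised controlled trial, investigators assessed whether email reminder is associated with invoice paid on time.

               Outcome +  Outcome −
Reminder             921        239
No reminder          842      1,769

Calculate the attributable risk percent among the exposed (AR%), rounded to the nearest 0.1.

Cells: a = 921, b = 239, c = 842, d = 1769.
Risk in exposed = 921/1160 = 0.79397; risk in unexposed = 842/2611 = 0.32248.
RR = 0.79397/0.32248 = 2.46205
AR% = (RR − 1)/RR × 100 = (2.46205 − 1)/2.46205 × 100 = 59.3834%

59.4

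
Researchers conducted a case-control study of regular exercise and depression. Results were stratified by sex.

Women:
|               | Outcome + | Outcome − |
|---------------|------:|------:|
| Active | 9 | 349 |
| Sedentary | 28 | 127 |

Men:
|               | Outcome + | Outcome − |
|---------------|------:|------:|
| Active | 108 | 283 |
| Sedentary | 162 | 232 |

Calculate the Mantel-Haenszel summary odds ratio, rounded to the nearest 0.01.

OR_MH = Σ(aᵢdᵢ/nᵢ) / Σ(bᵢcᵢ/nᵢ), where nᵢ is the stratum total.
Stratum 1 (Women): n = 513; a·d/n = 9·127/513 = 2.2281; b·c/n = 349·28/513 = 19.0487
Stratum 2 (Men): n = 785; a·d/n = 108·232/785 = 31.9185; b·c/n = 283·162/785 = 58.4025
OR_MH = (2.2281 + 31.9185) / (19.0487 + 58.4025) = 34.1465 / 77.4513 = 0.44088

0.44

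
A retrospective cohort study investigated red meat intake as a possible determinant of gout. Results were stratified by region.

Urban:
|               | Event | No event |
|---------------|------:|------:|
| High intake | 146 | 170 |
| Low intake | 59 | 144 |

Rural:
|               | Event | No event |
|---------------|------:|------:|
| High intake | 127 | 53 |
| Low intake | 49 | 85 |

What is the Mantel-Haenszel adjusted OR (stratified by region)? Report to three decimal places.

OR_MH = Σ(aᵢdᵢ/nᵢ) / Σ(bᵢcᵢ/nᵢ), where nᵢ is the stratum total.
Stratum 1 (Urban): n = 519; a·d/n = 146·144/519 = 40.5087; b·c/n = 170·59/519 = 19.3256
Stratum 2 (Rural): n = 314; a·d/n = 127·85/314 = 34.3790; b·c/n = 53·49/314 = 8.2707
OR_MH = (40.5087 + 34.3790) / (19.3256 + 8.2707) = 74.8877 / 27.5963 = 2.71368

2.714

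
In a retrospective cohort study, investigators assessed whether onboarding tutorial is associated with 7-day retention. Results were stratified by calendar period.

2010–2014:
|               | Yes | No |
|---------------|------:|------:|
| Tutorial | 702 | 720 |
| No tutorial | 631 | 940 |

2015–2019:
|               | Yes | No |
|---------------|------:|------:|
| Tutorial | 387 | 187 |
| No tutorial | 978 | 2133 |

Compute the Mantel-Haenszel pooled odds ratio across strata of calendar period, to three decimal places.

2.207

OR_MH = Σ(aᵢdᵢ/nᵢ) / Σ(bᵢcᵢ/nᵢ), where nᵢ is the stratum total.
Stratum 1 (2010–2014): n = 2993; a·d/n = 702·940/2993 = 220.4744; b·c/n = 720·631/2993 = 151.7942
Stratum 2 (2015–2019): n = 3685; a·d/n = 387·2133/3685 = 224.0084; b·c/n = 187·978/3685 = 49.6299
OR_MH = (220.4744 + 224.0084) / (151.7942 + 49.6299) = 444.4829 / 201.4240 = 2.20670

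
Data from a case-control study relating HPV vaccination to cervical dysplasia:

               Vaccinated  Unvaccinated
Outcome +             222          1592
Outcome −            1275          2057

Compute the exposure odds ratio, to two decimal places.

Reading the table with exposure as columns: a = 222 (Vaccinated, case), b = 1275 (Vaccinated, non-case), c = 1592 (Unvaccinated, case), d = 2057.
OR = (a·d)/(b·c) = (222 × 2057) / (1275 × 1592) = 456654 / 2029800 = 0.22497
Exposure is associated with lower odds of cervical dysplasia (OR = 0.22 < 1).

0.22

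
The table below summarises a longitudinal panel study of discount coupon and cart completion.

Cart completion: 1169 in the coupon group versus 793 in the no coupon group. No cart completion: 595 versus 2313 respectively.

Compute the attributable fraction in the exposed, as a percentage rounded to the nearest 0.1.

From the description: a = 1169, b = 595, c = 793, d = 2313.
Risk in exposed = 1169/1764 = 0.66270; risk in unexposed = 793/3106 = 0.25531.
RR = 0.66270/0.25531 = 2.59564
AR% = (RR − 1)/RR × 100 = (2.59564 − 1)/2.59564 × 100 = 61.4738%

61.5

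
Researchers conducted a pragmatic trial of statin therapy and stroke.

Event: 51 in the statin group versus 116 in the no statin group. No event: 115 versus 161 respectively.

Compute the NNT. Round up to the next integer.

Risk in treated group = 51/166 = 0.30723; risk in control = 116/277 = 0.41877.
Absolute risk reduction = 0.41877 − 0.30723 = 0.11154
NNT = 1 / ARR = 1 / 0.11154 = 8.965 → round up → 9

9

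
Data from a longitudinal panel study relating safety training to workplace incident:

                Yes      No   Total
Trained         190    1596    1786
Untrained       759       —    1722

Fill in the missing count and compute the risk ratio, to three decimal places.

The missing cell is in the unexposed row: 1722 − 759 = 963.
So a = 190, b = 1596, c = 759, d = 963.
RR = [a/(a+b)] / [c/(c+d)] = (190/1786) / (759/1722) = 0.10638/0.44077 = 0.24136

0.241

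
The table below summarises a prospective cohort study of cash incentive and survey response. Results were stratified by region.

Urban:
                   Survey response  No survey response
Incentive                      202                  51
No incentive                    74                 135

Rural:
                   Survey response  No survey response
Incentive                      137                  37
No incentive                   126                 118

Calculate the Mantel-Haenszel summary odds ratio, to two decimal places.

5.06

OR_MH = Σ(aᵢdᵢ/nᵢ) / Σ(bᵢcᵢ/nᵢ), where nᵢ is the stratum total.
Stratum 1 (Urban): n = 462; a·d/n = 202·135/462 = 59.0260; b·c/n = 51·74/462 = 8.1688
Stratum 2 (Rural): n = 418; a·d/n = 137·118/418 = 38.6746; b·c/n = 37·126/418 = 11.1531
OR_MH = (59.0260 + 38.6746) / (8.1688 + 11.1531) = 97.7006 / 19.3219 = 5.05646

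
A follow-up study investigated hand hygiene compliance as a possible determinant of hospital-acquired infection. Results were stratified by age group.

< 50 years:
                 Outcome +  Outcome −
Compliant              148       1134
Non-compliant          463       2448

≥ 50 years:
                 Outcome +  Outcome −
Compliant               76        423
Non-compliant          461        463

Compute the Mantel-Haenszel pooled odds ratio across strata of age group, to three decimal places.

0.424

OR_MH = Σ(aᵢdᵢ/nᵢ) / Σ(bᵢcᵢ/nᵢ), where nᵢ is the stratum total.
Stratum 1 (< 50 years): n = 4193; a·d/n = 148·2448/4193 = 86.4069; b·c/n = 1134·463/4193 = 125.2187
Stratum 2 (≥ 50 years): n = 1423; a·d/n = 76·463/1423 = 24.7280; b·c/n = 423·461/1423 = 137.0365
OR_MH = (86.4069 + 24.7280) / (125.2187 + 137.0365) = 111.1349 / 262.2552 = 0.42377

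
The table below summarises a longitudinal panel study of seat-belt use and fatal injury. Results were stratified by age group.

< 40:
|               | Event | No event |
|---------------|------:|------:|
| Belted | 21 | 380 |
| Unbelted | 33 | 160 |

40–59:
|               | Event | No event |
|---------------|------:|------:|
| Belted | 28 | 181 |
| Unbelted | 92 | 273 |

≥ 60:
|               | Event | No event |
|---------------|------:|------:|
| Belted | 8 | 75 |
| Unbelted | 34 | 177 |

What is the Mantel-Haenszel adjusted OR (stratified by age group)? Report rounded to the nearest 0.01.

0.40

OR_MH = Σ(aᵢdᵢ/nᵢ) / Σ(bᵢcᵢ/nᵢ), where nᵢ is the stratum total.
Stratum 1 (< 40): n = 594; a·d/n = 21·160/594 = 5.6566; b·c/n = 380·33/594 = 21.1111
Stratum 2 (40–59): n = 574; a·d/n = 28·273/574 = 13.3171; b·c/n = 181·92/574 = 29.0105
Stratum 3 (≥ 60): n = 294; a·d/n = 8·177/294 = 4.8163; b·c/n = 75·34/294 = 8.6735
OR_MH = (5.6566 + 13.3171 + 4.8163) / (21.1111 + 29.0105 + 8.6735) = 23.7900 / 58.7950 = 0.40463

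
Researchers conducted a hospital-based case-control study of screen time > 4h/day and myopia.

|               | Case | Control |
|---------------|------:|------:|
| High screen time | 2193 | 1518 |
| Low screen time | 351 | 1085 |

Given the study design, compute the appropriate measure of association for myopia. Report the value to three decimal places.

4.466

Cells: a = 2193, b = 1518, c = 351, d = 1085.
This is a hospital-based case-control study: participants were sampled on outcome status, so risks in the source population cannot be estimated directly — relative risk is not valid here. The odds ratio is the appropriate measure.
OR = (a·d)/(b·c) = (2193 × 1085) / (1518 × 351) = 2379405 / 532818 = 4.46570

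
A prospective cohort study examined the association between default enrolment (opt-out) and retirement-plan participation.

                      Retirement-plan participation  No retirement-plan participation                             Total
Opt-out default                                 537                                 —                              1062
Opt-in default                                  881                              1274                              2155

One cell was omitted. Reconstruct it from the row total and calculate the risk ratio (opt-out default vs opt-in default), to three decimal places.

The missing cell is in the exposed row: 1062 − 537 = 525.
So a = 537, b = 525, c = 881, d = 1274.
RR = [a/(a+b)] / [c/(c+d)] = (537/1062) / (881/2155) = 0.50565/0.40882 = 1.23686

1.237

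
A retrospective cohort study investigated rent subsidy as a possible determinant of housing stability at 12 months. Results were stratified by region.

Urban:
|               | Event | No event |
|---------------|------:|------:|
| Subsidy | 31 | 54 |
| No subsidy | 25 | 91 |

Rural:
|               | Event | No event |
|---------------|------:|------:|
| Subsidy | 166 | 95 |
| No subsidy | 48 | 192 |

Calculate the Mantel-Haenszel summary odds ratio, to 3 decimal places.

OR_MH = Σ(aᵢdᵢ/nᵢ) / Σ(bᵢcᵢ/nᵢ), where nᵢ is the stratum total.
Stratum 1 (Urban): n = 201; a·d/n = 31·91/201 = 14.0348; b·c/n = 54·25/201 = 6.7164
Stratum 2 (Rural): n = 501; a·d/n = 166·192/501 = 63.6168; b·c/n = 95·48/501 = 9.1018
OR_MH = (14.0348 + 63.6168) / (6.7164 + 9.1018) = 77.6516 / 15.8182 = 4.90900

4.909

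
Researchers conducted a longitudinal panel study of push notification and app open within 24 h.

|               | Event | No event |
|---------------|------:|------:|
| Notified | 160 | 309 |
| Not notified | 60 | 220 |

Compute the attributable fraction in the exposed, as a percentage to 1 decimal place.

Cells: a = 160, b = 309, c = 60, d = 220.
Risk in exposed = 160/469 = 0.34115; risk in unexposed = 60/280 = 0.21429.
RR = 0.34115/0.21429 = 1.59204
AR% = (RR − 1)/RR × 100 = (1.59204 − 1)/1.59204 × 100 = 37.1875%

37.2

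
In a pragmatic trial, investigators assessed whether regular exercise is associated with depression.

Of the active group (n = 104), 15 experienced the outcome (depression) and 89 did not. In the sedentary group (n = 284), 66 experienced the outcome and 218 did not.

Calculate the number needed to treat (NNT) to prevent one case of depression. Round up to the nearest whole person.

Risk in treated group = 15/104 = 0.14423; risk in control = 66/284 = 0.23239.
Absolute risk reduction = 0.23239 − 0.14423 = 0.08816
NNT = 1 / ARR = 1 / 0.08816 = 11.343 → round up → 12

12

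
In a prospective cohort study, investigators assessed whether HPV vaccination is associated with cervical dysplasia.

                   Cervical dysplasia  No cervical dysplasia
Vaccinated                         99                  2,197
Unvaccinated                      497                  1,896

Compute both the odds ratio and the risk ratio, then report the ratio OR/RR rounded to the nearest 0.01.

Cells: a = 99, b = 2197, c = 497, d = 1896.
OR = (99·1896)/(2197·497) = 187704/1091909 = 0.17190
Risk in exposed = 99/2296 = 0.04312; risk in unexposed = 497/2393 = 0.20769; RR = 0.20761
OR/RR = 0.17190 / 0.20761 = 0.82801
The outcome is not rare, so the OR lies further from 1 than the RR.

0.83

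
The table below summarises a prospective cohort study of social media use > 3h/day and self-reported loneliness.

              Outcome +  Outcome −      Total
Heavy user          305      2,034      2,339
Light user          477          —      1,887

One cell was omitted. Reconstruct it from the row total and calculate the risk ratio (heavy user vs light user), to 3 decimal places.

The missing cell is in the unexposed row: 1887 − 477 = 1410.
So a = 305, b = 2034, c = 477, d = 1410.
RR = [a/(a+b)] / [c/(c+d)] = (305/2339) / (477/1887) = 0.13040/0.25278 = 0.51585

0.516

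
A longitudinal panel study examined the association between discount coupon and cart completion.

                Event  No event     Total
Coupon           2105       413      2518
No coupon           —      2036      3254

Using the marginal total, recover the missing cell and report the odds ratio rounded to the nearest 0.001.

8.520

The missing cell is in the unexposed row: 3254 − 2036 = 1218.
So a = 2105, b = 413, c = 1218, d = 2036.
OR = (a·d)/(b·c) = (2105 × 2036) / (413 × 1218) = 4285780 / 503034 = 8.51986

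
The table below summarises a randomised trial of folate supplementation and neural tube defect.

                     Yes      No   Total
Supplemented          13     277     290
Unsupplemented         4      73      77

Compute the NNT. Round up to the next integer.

141

Risk in treated group = 13/290 = 0.04483; risk in control = 4/77 = 0.05195.
Absolute risk reduction = 0.05195 − 0.04483 = 0.00712
NNT = 1 / ARR = 1 / 0.00712 = 140.440 → round up → 141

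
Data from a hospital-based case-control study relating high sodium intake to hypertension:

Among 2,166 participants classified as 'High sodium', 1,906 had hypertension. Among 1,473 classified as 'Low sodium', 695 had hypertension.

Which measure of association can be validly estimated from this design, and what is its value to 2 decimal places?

8.21

From the description: a = 1906, b = 260, c = 695, d = 778.
This is a hospital-based case-control study: participants were sampled on outcome status, so risks in the source population cannot be estimated directly — relative risk is not valid here. The odds ratio is the appropriate measure.
OR = (a·d)/(b·c) = (1906 × 778) / (260 × 695) = 1482868 / 180700 = 8.20624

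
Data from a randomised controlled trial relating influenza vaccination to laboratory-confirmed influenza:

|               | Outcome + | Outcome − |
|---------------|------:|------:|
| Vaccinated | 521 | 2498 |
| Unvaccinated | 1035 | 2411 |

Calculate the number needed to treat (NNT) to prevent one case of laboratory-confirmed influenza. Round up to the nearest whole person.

Risk in treated group = 521/3019 = 0.17257; risk in control = 1035/3446 = 0.30035.
Absolute risk reduction = 0.30035 − 0.17257 = 0.12777
NNT = 1 / ARR = 1 / 0.12777 = 7.826 → round up → 8

8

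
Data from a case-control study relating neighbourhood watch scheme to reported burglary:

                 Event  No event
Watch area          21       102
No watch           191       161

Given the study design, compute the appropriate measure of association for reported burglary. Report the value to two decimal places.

0.17

Cells: a = 21, b = 102, c = 191, d = 161.
This is a case-control study: participants were sampled on outcome status, so risks in the source population cannot be estimated directly — relative risk is not valid here. The odds ratio is the appropriate measure.
OR = (a·d)/(b·c) = (21 × 161) / (102 × 191) = 3381 / 19482 = 0.17354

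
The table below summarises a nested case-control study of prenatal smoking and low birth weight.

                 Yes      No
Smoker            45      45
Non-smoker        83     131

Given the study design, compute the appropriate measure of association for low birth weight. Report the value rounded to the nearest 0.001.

1.578

Cells: a = 45, b = 45, c = 83, d = 131.
This is a nested case-control study: participants were sampled on outcome status, so risks in the source population cannot be estimated directly — relative risk is not valid here. The odds ratio is the appropriate measure.
OR = (a·d)/(b·c) = (45 × 131) / (45 × 83) = 5895 / 3735 = 1.57831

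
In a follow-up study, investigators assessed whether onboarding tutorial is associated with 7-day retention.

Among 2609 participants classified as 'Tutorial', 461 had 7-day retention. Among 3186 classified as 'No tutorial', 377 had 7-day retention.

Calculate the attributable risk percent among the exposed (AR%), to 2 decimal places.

33.03

From the description: a = 461, b = 2148, c = 377, d = 2809.
Risk in exposed = 461/2609 = 0.17670; risk in unexposed = 377/3186 = 0.11833.
RR = 0.17670/0.11833 = 1.49325
AR% = (RR − 1)/RR × 100 = (1.49325 − 1)/1.49325 × 100 = 33.0318%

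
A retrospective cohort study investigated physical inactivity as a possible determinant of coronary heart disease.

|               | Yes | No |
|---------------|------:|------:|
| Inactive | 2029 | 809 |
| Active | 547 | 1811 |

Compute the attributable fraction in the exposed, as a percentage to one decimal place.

Cells: a = 2029, b = 809, c = 547, d = 1811.
Risk in exposed = 2029/2838 = 0.71494; risk in unexposed = 547/2358 = 0.23198.
RR = 0.71494/0.23198 = 3.08195
AR% = (RR − 1)/RR × 100 = (3.08195 − 1)/3.08195 × 100 = 67.5531%

67.6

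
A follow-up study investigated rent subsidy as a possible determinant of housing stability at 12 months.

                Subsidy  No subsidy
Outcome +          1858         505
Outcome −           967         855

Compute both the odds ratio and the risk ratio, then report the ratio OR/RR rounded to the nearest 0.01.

1.84

Reading the table with exposure as columns: a = 1858 (Subsidy, case), b = 967 (Subsidy, non-case), c = 505 (No subsidy, case), d = 855.
OR = (1858·855)/(967·505) = 1588590/488335 = 3.25307
Risk in exposed = 1858/2825 = 0.65770; risk in unexposed = 505/1360 = 0.37132; RR = 1.77123
OR/RR = 3.25307 / 1.77123 = 1.83662
The outcome is not rare, so the OR lies further from 1 than the RR.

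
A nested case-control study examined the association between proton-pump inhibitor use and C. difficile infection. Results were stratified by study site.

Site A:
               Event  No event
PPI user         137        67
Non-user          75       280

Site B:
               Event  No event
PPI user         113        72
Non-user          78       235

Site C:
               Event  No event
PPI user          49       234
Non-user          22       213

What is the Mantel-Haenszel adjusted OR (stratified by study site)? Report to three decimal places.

OR_MH = Σ(aᵢdᵢ/nᵢ) / Σ(bᵢcᵢ/nᵢ), where nᵢ is the stratum total.
Stratum 1 (Site A): n = 559; a·d/n = 137·280/559 = 68.6225; b·c/n = 67·75/559 = 8.9893
Stratum 2 (Site B): n = 498; a·d/n = 113·235/498 = 53.3233; b·c/n = 72·78/498 = 11.2771
Stratum 3 (Site C): n = 518; a·d/n = 49·213/518 = 20.1486; b·c/n = 234·22/518 = 9.9382
OR_MH = (68.6225 + 53.3233 + 20.1486) / (8.9893 + 11.2771 + 9.9382) = 142.0945 / 30.2046 = 4.70440

4.704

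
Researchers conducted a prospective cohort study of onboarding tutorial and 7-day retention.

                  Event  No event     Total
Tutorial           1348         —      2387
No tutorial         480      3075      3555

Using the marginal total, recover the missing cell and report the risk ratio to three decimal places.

The missing cell is in the exposed row: 2387 − 1348 = 1039.
So a = 1348, b = 1039, c = 480, d = 3075.
RR = [a/(a+b)] / [c/(c+d)] = (1348/2387) / (480/3555) = 0.56473/0.13502 = 4.18250

4.182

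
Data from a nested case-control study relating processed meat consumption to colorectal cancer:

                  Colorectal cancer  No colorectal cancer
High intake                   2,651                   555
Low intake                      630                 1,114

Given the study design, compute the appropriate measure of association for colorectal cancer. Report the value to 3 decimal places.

8.446

Cells: a = 2651, b = 555, c = 630, d = 1114.
This is a nested case-control study: participants were sampled on outcome status, so risks in the source population cannot be estimated directly — relative risk is not valid here. The odds ratio is the appropriate measure.
OR = (a·d)/(b·c) = (2651 × 1114) / (555 × 630) = 2953214 / 349650 = 8.44620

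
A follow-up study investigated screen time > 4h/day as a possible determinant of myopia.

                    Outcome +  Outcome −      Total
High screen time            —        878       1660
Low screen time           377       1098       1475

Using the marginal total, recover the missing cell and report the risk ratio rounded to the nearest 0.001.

1.843

The missing cell is in the exposed row: 1660 − 878 = 782.
So a = 782, b = 878, c = 377, d = 1098.
RR = [a/(a+b)] / [c/(c+d)] = (782/1660) / (377/1475) = 0.47108/0.25559 = 1.84310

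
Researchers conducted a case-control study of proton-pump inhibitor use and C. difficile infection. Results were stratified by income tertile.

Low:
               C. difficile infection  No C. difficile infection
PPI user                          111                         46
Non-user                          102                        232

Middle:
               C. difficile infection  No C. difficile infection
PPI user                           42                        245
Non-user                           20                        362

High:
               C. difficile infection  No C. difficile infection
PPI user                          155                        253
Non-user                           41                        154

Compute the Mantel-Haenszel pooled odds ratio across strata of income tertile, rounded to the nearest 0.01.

3.37

OR_MH = Σ(aᵢdᵢ/nᵢ) / Σ(bᵢcᵢ/nᵢ), where nᵢ is the stratum total.
Stratum 1 (Low): n = 491; a·d/n = 111·232/491 = 52.4481; b·c/n = 46·102/491 = 9.5560
Stratum 2 (Middle): n = 669; a·d/n = 42·362/669 = 22.7265; b·c/n = 245·20/669 = 7.3244
Stratum 3 (High): n = 603; a·d/n = 155·154/603 = 39.5854; b·c/n = 253·41/603 = 17.2023
OR_MH = (52.4481 + 22.7265 + 39.5854) / (9.5560 + 7.3244 + 17.2023) = 114.7599 / 34.0827 = 3.36710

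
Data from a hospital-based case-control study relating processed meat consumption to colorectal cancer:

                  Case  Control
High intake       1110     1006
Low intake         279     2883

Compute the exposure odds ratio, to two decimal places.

Cells: a = 1110, b = 1006, c = 279, d = 2883.
OR = (a·d)/(b·c) = (1110 × 2883) / (1006 × 279) = 3200130 / 280674 = 11.40159
The odds of colorectal cancer are about 11.40 times as high in the high intake group.

11.40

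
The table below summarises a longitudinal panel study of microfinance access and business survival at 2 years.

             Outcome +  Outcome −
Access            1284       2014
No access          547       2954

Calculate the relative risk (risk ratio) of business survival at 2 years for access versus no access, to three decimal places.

2.492

Cells: a = 1284, b = 2014, c = 547, d = 2954.
Risk in exposed = 1284/3298 = 0.38933; risk in unexposed = 547/3501 = 0.15624.
RR = 0.38933 / 0.15624 = 2.49183
The risk among the exposed is 2.49 times that among the unexposed.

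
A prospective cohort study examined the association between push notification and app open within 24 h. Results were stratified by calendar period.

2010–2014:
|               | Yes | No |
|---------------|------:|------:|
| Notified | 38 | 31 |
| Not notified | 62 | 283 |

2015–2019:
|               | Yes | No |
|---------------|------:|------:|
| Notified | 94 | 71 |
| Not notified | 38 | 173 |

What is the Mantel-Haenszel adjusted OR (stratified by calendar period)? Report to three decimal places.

5.858

OR_MH = Σ(aᵢdᵢ/nᵢ) / Σ(bᵢcᵢ/nᵢ), where nᵢ is the stratum total.
Stratum 1 (2010–2014): n = 414; a·d/n = 38·283/414 = 25.9758; b·c/n = 31·62/414 = 4.6425
Stratum 2 (2015–2019): n = 376; a·d/n = 94·173/376 = 43.2500; b·c/n = 71·38/376 = 7.1755
OR_MH = (25.9758 + 43.2500) / (4.6425 + 7.1755) = 69.2258 / 11.8180 = 5.85764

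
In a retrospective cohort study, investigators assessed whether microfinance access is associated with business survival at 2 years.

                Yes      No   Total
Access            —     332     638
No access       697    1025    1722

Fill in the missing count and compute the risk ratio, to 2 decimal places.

The missing cell is in the exposed row: 638 − 332 = 306.
So a = 306, b = 332, c = 697, d = 1025.
RR = [a/(a+b)] / [c/(c+d)] = (306/638) / (697/1722) = 0.47962/0.40476 = 1.18495

1.18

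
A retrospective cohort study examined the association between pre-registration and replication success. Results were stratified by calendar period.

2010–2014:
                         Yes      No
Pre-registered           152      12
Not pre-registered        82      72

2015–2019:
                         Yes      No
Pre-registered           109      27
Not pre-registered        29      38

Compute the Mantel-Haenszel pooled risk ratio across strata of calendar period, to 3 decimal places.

RR_MH = Σ(aᵢ·n₀ᵢ/nᵢ) / Σ(cᵢ·n₁ᵢ/nᵢ), with n₁ᵢ = aᵢ+bᵢ (exposed), n₀ᵢ = cᵢ+dᵢ (unexposed), nᵢ = n₁ᵢ+n₀ᵢ.
Stratum 1 (2010–2014): n₁ = 164, n₀ = 154, n = 318; a·n₀/n = 152·154/318 = 73.6101; c·n₁/n = 82·164/318 = 42.2893
Stratum 2 (2015–2019): n₁ = 136, n₀ = 67, n = 203; a·n₀/n = 109·67/203 = 35.9754; c·n₁/n = 29·136/203 = 19.4286
RR_MH = (73.6101 + 35.9754) / (42.2893 + 19.4286) = 109.5854 / 61.7179 = 1.77559

1.776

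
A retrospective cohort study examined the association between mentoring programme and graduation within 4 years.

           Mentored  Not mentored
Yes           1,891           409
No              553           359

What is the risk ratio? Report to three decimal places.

Reading the table with exposure as columns: a = 1891 (Mentored, case), b = 553 (Mentored, non-case), c = 409 (Not mentored, case), d = 359.
Risk in exposed = 1891/2444 = 0.77373; risk in unexposed = 409/768 = 0.53255.
RR = 0.77373 / 0.53255 = 1.45287
The risk among the exposed is 1.45 times that among the unexposed.

1.453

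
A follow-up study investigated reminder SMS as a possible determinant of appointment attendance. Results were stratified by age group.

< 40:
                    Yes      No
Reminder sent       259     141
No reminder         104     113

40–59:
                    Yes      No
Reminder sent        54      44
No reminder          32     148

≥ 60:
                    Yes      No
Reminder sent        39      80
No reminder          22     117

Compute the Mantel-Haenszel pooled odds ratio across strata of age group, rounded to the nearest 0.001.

OR_MH = Σ(aᵢdᵢ/nᵢ) / Σ(bᵢcᵢ/nᵢ), where nᵢ is the stratum total.
Stratum 1 (< 40): n = 617; a·d/n = 259·113/617 = 47.4344; b·c/n = 141·104/617 = 23.7666
Stratum 2 (40–59): n = 278; a·d/n = 54·148/278 = 28.7482; b·c/n = 44·32/278 = 5.0647
Stratum 3 (≥ 60): n = 258; a·d/n = 39·117/258 = 17.6860; b·c/n = 80·22/258 = 6.8217
OR_MH = (47.4344 + 28.7482 + 17.6860) / (23.7666 + 5.0647 + 6.8217) = 93.8686 / 35.6531 = 2.63283

2.633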